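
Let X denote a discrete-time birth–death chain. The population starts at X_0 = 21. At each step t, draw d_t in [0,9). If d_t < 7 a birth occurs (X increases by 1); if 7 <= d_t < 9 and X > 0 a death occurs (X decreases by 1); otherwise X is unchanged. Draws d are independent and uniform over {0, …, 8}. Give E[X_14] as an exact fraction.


259/9

X can drop by at most 1 per step and X_0 = 21 > T = 14, so X_t >= 21 − t >= 7 > 0 for every t <= 14: the floor at 0 (the 'and X > 0' condition) never binds. Hence X_14 = X_0 + Σ_{t<14} Y_t with i.i.d. increments Y_t = y(d_t) ∈ {+1, −1, 0}.
Outcome values over d=0..8: [1, 1, 1, 1, 1, 1, 1, -1, -1]
Σy = 5, Σy² = 9, M = 9
μ = 5/9 = 5/9,  σ² = 9/9 − (5/9)² = 56/81
E[X_14] = 21 + 14·(5/9) = 259/9


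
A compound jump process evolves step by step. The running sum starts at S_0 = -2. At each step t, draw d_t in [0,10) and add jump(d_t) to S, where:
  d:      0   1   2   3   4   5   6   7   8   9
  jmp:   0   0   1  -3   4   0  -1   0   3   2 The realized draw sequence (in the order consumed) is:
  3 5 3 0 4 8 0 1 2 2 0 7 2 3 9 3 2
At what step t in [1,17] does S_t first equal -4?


t=0: S=-2, d=3, jump=-3, S_1=-5
t=1: S=-5, d=5, jump=0, S_2=-5
t=2: S=-5, d=3, jump=-3, S_3=-8
t=3: S=-8, d=0, jump=0, S_4=-8
t=4: S=-8, d=4, jump=4, S_5=-4
t=5: S=-4, d=8, jump=3, S_6=-1
t=6: S=-1, d=0, jump=0, S_7=-1
t=7: S=-1, d=1, jump=0, S_8=-1
t=8: S=-1, d=2, jump=1, S_9=0
t=9: S=0, d=2, jump=1, S_10=1
t=10: S=1, d=0, jump=0, S_11=1
t=11: S=1, d=7, jump=0, S_12=1
t=12: S=1, d=2, jump=1, S_13=2
t=13: S=2, d=3, jump=-3, S_14=-1
t=14: S=-1, d=9, jump=2, S_15=1
t=15: S=1, d=3, jump=-3, S_16=-2
t=16: S=-2, d=2, jump=1, S_17=-1

5


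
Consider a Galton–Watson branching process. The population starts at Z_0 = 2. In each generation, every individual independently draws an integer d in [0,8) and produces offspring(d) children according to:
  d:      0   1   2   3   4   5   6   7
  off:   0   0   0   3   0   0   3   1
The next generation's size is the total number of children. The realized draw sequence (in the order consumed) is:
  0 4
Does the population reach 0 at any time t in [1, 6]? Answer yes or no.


gen 0: Z_0=2, draws=[0, 4], offspring=[0, 0], Z_1=0
gen 1: Z_1=0, draws=[], offspring=[], Z_2=0
gen 2: Z_2=0, draws=[], offspring=[], Z_3=0
gen 3: Z_3=0, draws=[], offspring=[], Z_4=0
gen 4: Z_4=0, draws=[], offspring=[], Z_5=0
gen 5: Z_5=0, draws=[], offspring=[], Z_6=0

yes


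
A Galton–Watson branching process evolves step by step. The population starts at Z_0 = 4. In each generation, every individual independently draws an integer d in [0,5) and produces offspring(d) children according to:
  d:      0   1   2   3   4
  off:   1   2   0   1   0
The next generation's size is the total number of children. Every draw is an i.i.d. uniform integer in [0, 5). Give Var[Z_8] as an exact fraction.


298270457856/152587890625

Outcome values over d=0..4: [1, 2, 0, 1, 0]
Σy = 4, Σy² = 6, M = 5
μ = 4/5 = 4/5,  σ² = 6/5 − (4/5)² = 14/25
V_0 = 0, E_0 = 4
V_1 = 14/25·E_0 + (4/5)²·V_0 = 56/25;  E_1 = 16/5
V_2 = 14/25·E_1 + (4/5)²·V_1 = 2016/625;  E_2 = 64/25
V_3 = 14/25·E_2 + (4/5)²·V_2 = 54656/15625;  E_3 = 256/125
V_4 = 14/25·E_3 + (4/5)²·V_3 = 1322496/390625;  E_4 = 1024/625
V_5 = 14/25·E_4 + (4/5)²·V_4 = 30119936/9765625;  E_5 = 4096/3125
V_6 = 14/25·E_5 + (4/5)²·V_5 = 661118976/244140625;  E_6 = 16384/15625
V_7 = 14/25·E_6 + (4/5)²·V_6 = 14161903616/6103515625;  E_7 = 65536/78125
V_8 = 14/25·E_7 + (4/5)²·V_7 = 298270457856/152587890625;  E_8 = 262144/390625


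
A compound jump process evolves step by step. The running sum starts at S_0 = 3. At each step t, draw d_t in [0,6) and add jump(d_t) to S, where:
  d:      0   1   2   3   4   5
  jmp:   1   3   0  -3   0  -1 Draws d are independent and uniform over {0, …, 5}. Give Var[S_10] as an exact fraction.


Outcome values over d=0..5: [1, 3, 0, -3, 0, -1]
Σy = 0, Σy² = 20, M = 6
μ = 0/6 = 0,  σ² = 20/6 − (0)² = 10/3
Independent increments: Var[S_10] = 10·σ² = 10·(10/3) = 100/3

100/3


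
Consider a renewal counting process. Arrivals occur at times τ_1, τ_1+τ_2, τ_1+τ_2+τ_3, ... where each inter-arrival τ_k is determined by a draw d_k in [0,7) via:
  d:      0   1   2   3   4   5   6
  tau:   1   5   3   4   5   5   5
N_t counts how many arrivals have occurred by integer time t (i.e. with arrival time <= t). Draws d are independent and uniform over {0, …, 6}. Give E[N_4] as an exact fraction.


1184/2401

Inter-arrival values over d=0..6: [1, 5, 3, 4, 5, 5, 5]
Each d has probability 1/7, so the pmf of τ is: f(1) = 1/7, f(3) = 1/7, f(4) = 1/7, f(5) = 4/7
Renewal equation for m(n) = E[N_n]: condition on τ_1 = k (if k <= n, one arrival plus a fresh copy on the remaining n−k steps): m(n) = F(n) + Σ_{k<=n} f(k)·m(n−k), where F(n) = P(τ <= n) and m(0) = 0
m(1) = F(1) = 1/7
m(2) = F(2) + f(1)·m(1) = 1/7 + 1/7·1/7 = 8/49
m(3) = F(3) + f(1)·m(2) = 2/7 + 1/7·8/49 = 106/343
m(4) = F(4) + f(1)·m(3) + f(3)·m(1) = 3/7 + 1/7·106/343 + 1/7·1/7 = 1184/2401
E[N_4] = m(4) = 1184/2401


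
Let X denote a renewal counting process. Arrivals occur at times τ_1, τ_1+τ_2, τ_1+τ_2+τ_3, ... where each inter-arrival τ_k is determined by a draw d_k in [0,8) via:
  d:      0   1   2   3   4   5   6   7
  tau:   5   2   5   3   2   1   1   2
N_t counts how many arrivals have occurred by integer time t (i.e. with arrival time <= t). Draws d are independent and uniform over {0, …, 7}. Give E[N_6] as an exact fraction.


8691/4096

Inter-arrival values over d=0..7: [5, 2, 5, 3, 2, 1, 1, 2]
Each d has probability 1/8, so the pmf of τ is: f(1) = 1/4, f(2) = 3/8, f(3) = 1/8, f(5) = 1/4
Renewal equation for m(n) = E[N_n]: condition on τ_1 = k (if k <= n, one arrival plus a fresh copy on the remaining n−k steps): m(n) = F(n) + Σ_{k<=n} f(k)·m(n−k), where F(n) = P(τ <= n) and m(0) = 0
m(1) = F(1) = 1/4
m(2) = F(2) + f(1)·m(1) = 5/8 + 1/4·1/4 = 11/16
m(3) = F(3) + f(1)·m(2) + f(2)·m(1) = 3/4 + 1/4·11/16 + 3/8·1/4 = 65/64
m(4) = F(4) + f(1)·m(3) + f(2)·m(2) + f(3)·m(1) = 3/4 + 1/4·65/64 + 3/8·11/16 + 1/8·1/4 = 331/256
m(5) = F(5) + f(1)·m(4) + f(2)·m(3) + f(3)·m(2) = 1 + 1/4·331/256 + 3/8·65/64 + 1/8·11/16 = 1833/1024
m(6) = F(6) + f(1)·m(5) + f(2)·m(4) + f(3)·m(3) + f(5)·m(1) = 1 + 1/4·1833/1024 + 3/8·331/256 + 1/8·65/64 + 1/4·1/4 = 8691/4096
E[N_6] = m(6) = 8691/4096


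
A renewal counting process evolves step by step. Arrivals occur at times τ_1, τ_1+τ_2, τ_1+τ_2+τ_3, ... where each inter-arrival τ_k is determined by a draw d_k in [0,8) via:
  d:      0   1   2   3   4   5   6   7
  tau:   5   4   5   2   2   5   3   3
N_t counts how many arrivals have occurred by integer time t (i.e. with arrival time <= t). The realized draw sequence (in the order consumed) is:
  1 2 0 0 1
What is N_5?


draw d_1=1: τ_1=4, arrival time A_1=4
draw d_2=2: τ_2=5, arrival time A_2=9
draw d_3=0: τ_3=5, arrival time A_3=14
draw d_4=0: τ_4=5, arrival time A_4=19
draw d_5=1: τ_5=4, arrival time A_5=23
N_t over t=0..5: 0:0 1:0 2:0 3:0 4:1 5:1

1


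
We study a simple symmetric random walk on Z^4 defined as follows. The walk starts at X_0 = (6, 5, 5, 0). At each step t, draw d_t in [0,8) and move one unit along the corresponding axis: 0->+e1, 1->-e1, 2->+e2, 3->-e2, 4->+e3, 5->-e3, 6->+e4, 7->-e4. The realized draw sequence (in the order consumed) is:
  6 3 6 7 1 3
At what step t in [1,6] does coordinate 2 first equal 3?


6

t=0: X=(6, 5, 5, 0), d=6 → +e4, X_1=(6, 5, 5, 1)
t=1: X=(6, 5, 5, 1), d=3 → -e2, X_2=(6, 4, 5, 1)
t=2: X=(6, 4, 5, 1), d=6 → +e4, X_3=(6, 4, 5, 2)
t=3: X=(6, 4, 5, 2), d=7 → -e4, X_4=(6, 4, 5, 1)
t=4: X=(6, 4, 5, 1), d=1 → -e1, X_5=(5, 4, 5, 1)
t=5: X=(5, 4, 5, 1), d=3 → -e2, X_6=(5, 3, 5, 1)


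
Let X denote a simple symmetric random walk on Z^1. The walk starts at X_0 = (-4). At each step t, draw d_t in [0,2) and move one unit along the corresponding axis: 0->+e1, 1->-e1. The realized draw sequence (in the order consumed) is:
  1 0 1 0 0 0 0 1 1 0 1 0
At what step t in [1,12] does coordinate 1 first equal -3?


5

t=0: X=(-4), d=1 → -e1, X_1=(-5)
t=1: X=(-5), d=0 → +e1, X_2=(-4)
t=2: X=(-4), d=1 → -e1, X_3=(-5)
t=3: X=(-5), d=0 → +e1, X_4=(-4)
t=4: X=(-4), d=0 → +e1, X_5=(-3)
t=5: X=(-3), d=0 → +e1, X_6=(-2)
t=6: X=(-2), d=0 → +e1, X_7=(-1)
t=7: X=(-1), d=1 → -e1, X_8=(-2)
t=8: X=(-2), d=1 → -e1, X_9=(-3)
t=9: X=(-3), d=0 → +e1, X_10=(-2)
t=10: X=(-2), d=1 → -e1, X_11=(-3)
t=11: X=(-3), d=0 → +e1, X_12=(-2)


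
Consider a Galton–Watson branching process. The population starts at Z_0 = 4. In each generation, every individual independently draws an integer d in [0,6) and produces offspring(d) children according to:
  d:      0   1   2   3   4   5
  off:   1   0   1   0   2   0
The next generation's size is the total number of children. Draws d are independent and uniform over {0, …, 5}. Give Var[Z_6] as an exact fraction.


Outcome values over d=0..5: [1, 0, 1, 0, 2, 0]
Σy = 4, Σy² = 6, M = 6
μ = 4/6 = 2/3,  σ² = 6/6 − (2/3)² = 5/9
V_0 = 0, E_0 = 4
V_1 = 5/9·E_0 + (2/3)²·V_0 = 20/9;  E_1 = 8/3
V_2 = 5/9·E_1 + (2/3)²·V_1 = 200/81;  E_2 = 16/9
V_3 = 5/9·E_2 + (2/3)²·V_2 = 1520/729;  E_3 = 32/27
V_4 = 5/9·E_3 + (2/3)²·V_3 = 10400/6561;  E_4 = 64/81
V_5 = 5/9·E_4 + (2/3)²·V_4 = 67520/59049;  E_5 = 128/243
V_6 = 5/9·E_5 + (2/3)²·V_5 = 425600/531441;  E_6 = 256/729

425600/531441


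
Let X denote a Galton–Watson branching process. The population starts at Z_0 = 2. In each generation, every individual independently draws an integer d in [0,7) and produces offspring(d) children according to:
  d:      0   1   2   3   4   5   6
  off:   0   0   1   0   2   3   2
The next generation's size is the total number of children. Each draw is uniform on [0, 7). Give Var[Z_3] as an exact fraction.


1341184/117649

Outcome values over d=0..6: [0, 0, 1, 0, 2, 3, 2]
Σy = 8, Σy² = 18, M = 7
μ = 8/7 = 8/7,  σ² = 18/7 − (8/7)² = 62/49
V_0 = 0, E_0 = 2
V_1 = 62/49·E_0 + (8/7)²·V_0 = 124/49;  E_1 = 16/7
V_2 = 62/49·E_1 + (8/7)²·V_1 = 14880/2401;  E_2 = 128/49
V_3 = 62/49·E_2 + (8/7)²·V_2 = 1341184/117649;  E_3 = 1024/343


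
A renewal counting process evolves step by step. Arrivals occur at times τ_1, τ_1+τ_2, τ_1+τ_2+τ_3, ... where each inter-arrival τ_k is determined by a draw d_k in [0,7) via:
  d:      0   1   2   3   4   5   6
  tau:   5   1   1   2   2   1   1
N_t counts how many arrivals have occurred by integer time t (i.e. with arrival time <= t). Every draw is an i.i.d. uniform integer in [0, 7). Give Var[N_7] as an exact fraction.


1427999513624/678223072849

Inter-arrival values over d=0..6: [5, 1, 1, 2, 2, 1, 1]
Each d has probability 1/7, so the pmf of τ is: f(1) = 4/7, f(2) = 2/7, f(5) = 1/7
Let p_n(j) = P(N_n = j), with p_0 = [1]. Condition on τ_1: p_n(0) = P(τ > n), and for j >= 1, p_n(j) = Σ_{k<=n} f(k)·p_{n−k}(j−1)
p_1 = [3/7, 4/7]  (j = 0..1)
p_2 = [1/7, 26/49, 16/49]  (j = 0..2)
p_3 = [1/7, 10/49, 160/343, 64/343]  (j = 0..3)
p_4 = [1/7, 6/49, 92/343, 864/2401, 256/2401]  (j = 0..4)
p_5 = [0, 13/49, 44/343, 688/2401, 4352/16807, 1024/16807]  (j = 0..5)
p_6 = [0, 5/49, 92/343, 360/2401, 640/2401, 20992/117649, 4096/117649]  (j = 0..6)
p_7 = [0, 1/49, 72/343, 568/2401, 2816/16807, 26624/117649, 98304/823543, 16384/823543]  (j = 0..7)
E[N_7] = Σ j·p_7(j) = 3135311/823543;  E[N_7²] = Σ j²·p_7(j) = 13670415/823543
Var[N_7] = 13670415/823543 − (3135311/823543)² = 1427999513624/678223072849


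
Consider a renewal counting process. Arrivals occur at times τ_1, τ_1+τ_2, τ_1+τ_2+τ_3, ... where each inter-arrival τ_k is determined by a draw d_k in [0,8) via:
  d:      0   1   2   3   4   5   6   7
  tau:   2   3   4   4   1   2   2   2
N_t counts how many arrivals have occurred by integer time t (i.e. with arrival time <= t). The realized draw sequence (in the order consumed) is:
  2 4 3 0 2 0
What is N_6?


2

draw d_1=2: τ_1=4, arrival time A_1=4
draw d_2=4: τ_2=1, arrival time A_2=5
draw d_3=3: τ_3=4, arrival time A_3=9
draw d_4=0: τ_4=2, arrival time A_4=11
draw d_5=2: τ_5=4, arrival time A_5=15
draw d_6=0: τ_6=2, arrival time A_6=17
N_t over t=0..6: 0:0 1:0 2:0 3:0 4:1 5:2 6:2


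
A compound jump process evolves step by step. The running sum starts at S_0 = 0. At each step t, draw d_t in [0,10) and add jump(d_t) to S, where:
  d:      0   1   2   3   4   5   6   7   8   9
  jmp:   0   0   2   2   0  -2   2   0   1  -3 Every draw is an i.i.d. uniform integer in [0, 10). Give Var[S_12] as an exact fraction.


Outcome values over d=0..9: [0, 0, 2, 2, 0, -2, 2, 0, 1, -3]
Σy = 2, Σy² = 26, M = 10
μ = 2/10 = 1/5,  σ² = 26/10 − (1/5)² = 64/25
Independent increments: Var[S_12] = 12·σ² = 12·(64/25) = 768/25

768/25


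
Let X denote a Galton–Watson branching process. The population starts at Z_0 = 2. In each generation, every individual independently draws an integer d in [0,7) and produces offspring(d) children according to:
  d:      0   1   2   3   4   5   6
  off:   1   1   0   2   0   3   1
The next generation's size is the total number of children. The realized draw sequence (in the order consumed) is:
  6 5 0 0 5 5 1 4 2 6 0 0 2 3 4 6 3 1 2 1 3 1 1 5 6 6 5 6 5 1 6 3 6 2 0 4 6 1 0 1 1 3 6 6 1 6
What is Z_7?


gen 0: Z_0=2, draws=[6, 5], offspring=[1, 3], Z_1=4
gen 1: Z_1=4, draws=[0, 0, 5, 5], offspring=[1, 1, 3, 3], Z_2=8
gen 2: Z_2=8, draws=[1, 4, 2, 6, 0, 0, 2, 3], offspring=[1, 0, 0, 1, 1, 1, 0, 2], Z_3=6
gen 3: Z_3=6, draws=[4, 6, 3, 1, 2, 1], offspring=[0, 1, 2, 1, 0, 1], Z_4=5
gen 4: Z_4=5, draws=[3, 1, 1, 5, 6], offspring=[2, 1, 1, 3, 1], Z_5=8
gen 5: Z_5=8, draws=[6, 5, 6, 5, 1, 6, 3, 6], offspring=[1, 3, 1, 3, 1, 1, 2, 1], Z_6=13
gen 6: Z_6=13, draws=[2, 0, 4, 6, 1, 0, 1, 1, 3, 6, 6, 1, 6], offspring=[0, 1, 0, 1, 1, 1, 1, 1, 2, 1, 1, 1, 1], Z_7=12

12


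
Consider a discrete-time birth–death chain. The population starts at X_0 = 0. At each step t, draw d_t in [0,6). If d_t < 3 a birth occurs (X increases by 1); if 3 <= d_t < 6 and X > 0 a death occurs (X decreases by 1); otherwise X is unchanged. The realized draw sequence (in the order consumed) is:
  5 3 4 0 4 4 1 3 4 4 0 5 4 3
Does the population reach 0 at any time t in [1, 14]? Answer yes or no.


t=0: X=0, d=5 → hold, X_1=0
t=1: X=0, d=3 → hold, X_2=0
t=2: X=0, d=4 → hold, X_3=0
t=3: X=0, d=0 → birth, X_4=1
t=4: X=1, d=4 → death, X_5=0
t=5: X=0, d=4 → hold, X_6=0
t=6: X=0, d=1 → birth, X_7=1
t=7: X=1, d=3 → death, X_8=0
t=8: X=0, d=4 → hold, X_9=0
t=9: X=0, d=4 → hold, X_10=0
t=10: X=0, d=0 → birth, X_11=1
t=11: X=1, d=5 → death, X_12=0
t=12: X=0, d=4 → hold, X_13=0
t=13: X=0, d=3 → hold, X_14=0

yes


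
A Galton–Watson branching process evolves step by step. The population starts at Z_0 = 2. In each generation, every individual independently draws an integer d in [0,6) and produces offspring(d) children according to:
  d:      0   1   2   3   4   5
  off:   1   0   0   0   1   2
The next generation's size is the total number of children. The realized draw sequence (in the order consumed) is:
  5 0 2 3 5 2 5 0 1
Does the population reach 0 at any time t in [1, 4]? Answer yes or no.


no

gen 0: Z_0=2, draws=[5, 0], offspring=[2, 1], Z_1=3
gen 1: Z_1=3, draws=[2, 3, 5], offspring=[0, 0, 2], Z_2=2
gen 2: Z_2=2, draws=[2, 5], offspring=[0, 2], Z_3=2
gen 3: Z_3=2, draws=[0, 1], offspring=[1, 0], Z_4=1


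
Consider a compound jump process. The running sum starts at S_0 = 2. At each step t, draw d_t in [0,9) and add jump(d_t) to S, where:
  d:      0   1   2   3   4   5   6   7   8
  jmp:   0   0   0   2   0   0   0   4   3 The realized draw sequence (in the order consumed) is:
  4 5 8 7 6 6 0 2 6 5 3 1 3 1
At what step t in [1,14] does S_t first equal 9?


t=0: S=2, d=4, jump=0, S_1=2
t=1: S=2, d=5, jump=0, S_2=2
t=2: S=2, d=8, jump=3, S_3=5
t=3: S=5, d=7, jump=4, S_4=9
t=4: S=9, d=6, jump=0, S_5=9
t=5: S=9, d=6, jump=0, S_6=9
t=6: S=9, d=0, jump=0, S_7=9
t=7: S=9, d=2, jump=0, S_8=9
t=8: S=9, d=6, jump=0, S_9=9
t=9: S=9, d=5, jump=0, S_10=9
t=10: S=9, d=3, jump=2, S_11=11
t=11: S=11, d=1, jump=0, S_12=11
t=12: S=11, d=3, jump=2, S_13=13
t=13: S=13, d=1, jump=0, S_14=13

4


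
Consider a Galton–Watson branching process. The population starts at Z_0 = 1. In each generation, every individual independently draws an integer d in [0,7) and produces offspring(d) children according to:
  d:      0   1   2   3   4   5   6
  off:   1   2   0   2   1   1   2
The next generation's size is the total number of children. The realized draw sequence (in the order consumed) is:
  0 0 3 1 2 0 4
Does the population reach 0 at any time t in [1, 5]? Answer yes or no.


gen 0: Z_0=1, draws=[0], offspring=[1], Z_1=1
gen 1: Z_1=1, draws=[0], offspring=[1], Z_2=1
gen 2: Z_2=1, draws=[3], offspring=[2], Z_3=2
gen 3: Z_3=2, draws=[1, 2], offspring=[2, 0], Z_4=2
gen 4: Z_4=2, draws=[0, 4], offspring=[1, 1], Z_5=2

no


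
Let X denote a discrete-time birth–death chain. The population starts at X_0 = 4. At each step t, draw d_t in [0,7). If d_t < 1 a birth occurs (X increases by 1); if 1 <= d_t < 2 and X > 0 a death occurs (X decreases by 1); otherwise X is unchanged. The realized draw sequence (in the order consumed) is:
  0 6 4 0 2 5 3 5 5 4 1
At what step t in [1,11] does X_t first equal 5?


1

t=0: X=4, d=0 → birth, X_1=5
t=1: X=5, d=6 → hold, X_2=5
t=2: X=5, d=4 → hold, X_3=5
t=3: X=5, d=0 → birth, X_4=6
t=4: X=6, d=2 → hold, X_5=6
t=5: X=6, d=5 → hold, X_6=6
t=6: X=6, d=3 → hold, X_7=6
t=7: X=6, d=5 → hold, X_8=6
t=8: X=6, d=5 → hold, X_9=6
t=9: X=6, d=4 → hold, X_10=6
t=10: X=6, d=1 → death, X_11=5


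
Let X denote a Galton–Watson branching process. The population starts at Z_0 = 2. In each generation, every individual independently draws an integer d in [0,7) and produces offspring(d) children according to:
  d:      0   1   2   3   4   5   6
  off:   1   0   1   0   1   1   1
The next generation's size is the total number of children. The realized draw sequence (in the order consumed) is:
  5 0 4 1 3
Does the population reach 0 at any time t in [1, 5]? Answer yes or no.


gen 0: Z_0=2, draws=[5, 0], offspring=[1, 1], Z_1=2
gen 1: Z_1=2, draws=[4, 1], offspring=[1, 0], Z_2=1
gen 2: Z_2=1, draws=[3], offspring=[0], Z_3=0
gen 3: Z_3=0, draws=[], offspring=[], Z_4=0
gen 4: Z_4=0, draws=[], offspring=[], Z_5=0

yes


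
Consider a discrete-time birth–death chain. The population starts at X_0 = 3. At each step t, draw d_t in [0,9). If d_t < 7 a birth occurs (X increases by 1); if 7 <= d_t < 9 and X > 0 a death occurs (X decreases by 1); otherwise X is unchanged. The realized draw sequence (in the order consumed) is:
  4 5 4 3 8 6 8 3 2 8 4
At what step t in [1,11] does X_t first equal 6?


3

t=0: X=3, d=4 → birth, X_1=4
t=1: X=4, d=5 → birth, X_2=5
t=2: X=5, d=4 → birth, X_3=6
t=3: X=6, d=3 → birth, X_4=7
t=4: X=7, d=8 → death, X_5=6
t=5: X=6, d=6 → birth, X_6=7
t=6: X=7, d=8 → death, X_7=6
t=7: X=6, d=3 → birth, X_8=7
t=8: X=7, d=2 → birth, X_9=8
t=9: X=8, d=8 → death, X_10=7
t=10: X=7, d=4 → birth, X_11=8


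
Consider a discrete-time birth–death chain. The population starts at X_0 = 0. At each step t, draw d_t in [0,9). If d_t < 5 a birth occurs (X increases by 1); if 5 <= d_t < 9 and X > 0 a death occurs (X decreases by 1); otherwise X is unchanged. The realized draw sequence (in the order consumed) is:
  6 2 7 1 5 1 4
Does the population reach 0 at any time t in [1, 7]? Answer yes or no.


t=0: X=0, d=6 → hold, X_1=0
t=1: X=0, d=2 → birth, X_2=1
t=2: X=1, d=7 → death, X_3=0
t=3: X=0, d=1 → birth, X_4=1
t=4: X=1, d=5 → death, X_5=0
t=5: X=0, d=1 → birth, X_6=1
t=6: X=1, d=4 → birth, X_7=2

yes


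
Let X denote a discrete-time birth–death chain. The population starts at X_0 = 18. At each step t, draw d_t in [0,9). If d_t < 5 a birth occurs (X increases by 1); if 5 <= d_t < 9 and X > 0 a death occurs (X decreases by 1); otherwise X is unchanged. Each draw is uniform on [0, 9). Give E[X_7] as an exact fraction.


169/9

X can drop by at most 1 per step and X_0 = 18 > T = 7, so X_t >= 18 − t >= 11 > 0 for every t <= 7: the floor at 0 (the 'and X > 0' condition) never binds. Hence X_7 = X_0 + Σ_{t<7} Y_t with i.i.d. increments Y_t = y(d_t) ∈ {+1, −1, 0}.
Outcome values over d=0..8: [1, 1, 1, 1, 1, -1, -1, -1, -1]
Σy = 1, Σy² = 9, M = 9
μ = 1/9 = 1/9,  σ² = 9/9 − (1/9)² = 80/81
E[X_7] = 18 + 7·(1/9) = 169/9


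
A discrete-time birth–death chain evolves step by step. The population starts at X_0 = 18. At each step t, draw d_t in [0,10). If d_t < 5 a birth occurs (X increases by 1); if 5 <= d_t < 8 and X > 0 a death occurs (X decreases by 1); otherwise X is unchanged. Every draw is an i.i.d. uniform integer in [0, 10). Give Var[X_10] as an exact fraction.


38/5

X can drop by at most 1 per step and X_0 = 18 > T = 10, so X_t >= 18 − t >= 8 > 0 for every t <= 10: the floor at 0 (the 'and X > 0' condition) never binds. Hence X_10 = X_0 + Σ_{t<10} Y_t with i.i.d. increments Y_t = y(d_t) ∈ {+1, −1, 0}.
Outcome values over d=0..9: [1, 1, 1, 1, 1, -1, -1, -1, 0, 0]
Σy = 2, Σy² = 8, M = 10
μ = 2/10 = 1/5,  σ² = 8/10 − (1/5)² = 19/25
Independent increments: Var[X_10] = 10·σ² = 10·(19/25) = 38/5


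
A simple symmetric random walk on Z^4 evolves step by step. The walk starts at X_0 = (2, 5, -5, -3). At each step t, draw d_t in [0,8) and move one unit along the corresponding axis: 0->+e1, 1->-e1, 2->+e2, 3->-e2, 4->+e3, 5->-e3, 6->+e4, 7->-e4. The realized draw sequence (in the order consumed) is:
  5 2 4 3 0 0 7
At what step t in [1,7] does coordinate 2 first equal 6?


t=0: X=(2, 5, -5, -3), d=5 → -e3, X_1=(2, 5, -6, -3)
t=1: X=(2, 5, -6, -3), d=2 → +e2, X_2=(2, 6, -6, -3)
t=2: X=(2, 6, -6, -3), d=4 → +e3, X_3=(2, 6, -5, -3)
t=3: X=(2, 6, -5, -3), d=3 → -e2, X_4=(2, 5, -5, -3)
t=4: X=(2, 5, -5, -3), d=0 → +e1, X_5=(3, 5, -5, -3)
t=5: X=(3, 5, -5, -3), d=0 → +e1, X_6=(4, 5, -5, -3)
t=6: X=(4, 5, -5, -3), d=7 → -e4, X_7=(4, 5, -5, -4)

2


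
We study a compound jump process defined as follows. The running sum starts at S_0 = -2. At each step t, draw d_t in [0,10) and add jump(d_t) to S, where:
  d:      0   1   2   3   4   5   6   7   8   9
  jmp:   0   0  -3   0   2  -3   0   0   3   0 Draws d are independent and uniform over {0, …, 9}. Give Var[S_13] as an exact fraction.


Outcome values over d=0..9: [0, 0, -3, 0, 2, -3, 0, 0, 3, 0]
Σy = -1, Σy² = 31, M = 10
μ = -1/10 = -1/10,  σ² = 31/10 − (-1/10)² = 309/100
Independent increments: Var[S_13] = 13·σ² = 13·(309/100) = 4017/100

4017/100


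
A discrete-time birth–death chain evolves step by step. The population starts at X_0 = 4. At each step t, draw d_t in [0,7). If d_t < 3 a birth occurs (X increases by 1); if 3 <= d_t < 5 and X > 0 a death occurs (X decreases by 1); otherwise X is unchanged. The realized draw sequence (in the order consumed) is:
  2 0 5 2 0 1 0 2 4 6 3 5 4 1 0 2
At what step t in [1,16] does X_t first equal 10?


t=0: X=4, d=2 → birth, X_1=5
t=1: X=5, d=0 → birth, X_2=6
t=2: X=6, d=5 → hold, X_3=6
t=3: X=6, d=2 → birth, X_4=7
t=4: X=7, d=0 → birth, X_5=8
t=5: X=8, d=1 → birth, X_6=9
t=6: X=9, d=0 → birth, X_7=10
t=7: X=10, d=2 → birth, X_8=11
t=8: X=11, d=4 → death, X_9=10
t=9: X=10, d=6 → hold, X_10=10
t=10: X=10, d=3 → death, X_11=9
t=11: X=9, d=5 → hold, X_12=9
t=12: X=9, d=4 → death, X_13=8
t=13: X=8, d=1 → birth, X_14=9
t=14: X=9, d=0 → birth, X_15=10
t=15: X=10, d=2 → birth, X_16=11

7


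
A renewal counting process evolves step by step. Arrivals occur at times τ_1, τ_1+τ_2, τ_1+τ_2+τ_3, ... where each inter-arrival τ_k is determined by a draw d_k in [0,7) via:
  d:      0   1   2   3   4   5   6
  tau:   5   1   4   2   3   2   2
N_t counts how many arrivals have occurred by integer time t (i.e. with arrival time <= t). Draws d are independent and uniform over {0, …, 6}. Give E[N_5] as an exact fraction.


Inter-arrival values over d=0..6: [5, 1, 4, 2, 3, 2, 2]
Each d has probability 1/7, so the pmf of τ is: f(1) = 1/7, f(2) = 3/7, f(3) = 1/7, f(4) = 1/7, f(5) = 1/7
Renewal equation for m(n) = E[N_n]: condition on τ_1 = k (if k <= n, one arrival plus a fresh copy on the remaining n−k steps): m(n) = F(n) + Σ_{k<=n} f(k)·m(n−k), where F(n) = P(τ <= n) and m(0) = 0
m(1) = F(1) = 1/7
m(2) = F(2) + f(1)·m(1) = 4/7 + 1/7·1/7 = 29/49
m(3) = F(3) + f(1)·m(2) + f(2)·m(1) = 5/7 + 1/7·29/49 + 3/7·1/7 = 295/343
m(4) = F(4) + f(1)·m(3) + f(2)·m(2) + f(3)·m(1) = 6/7 + 1/7·295/343 + 3/7·29/49 + 1/7·1/7 = 3011/2401
m(5) = F(5) + f(1)·m(4) + f(2)·m(3) + f(3)·m(2) + f(4)·m(1) = 1 + 1/7·3011/2401 + 3/7·295/343 + 1/7·29/49 + 1/7·1/7 = 27777/16807
E[N_5] = m(5) = 27777/16807

27777/16807


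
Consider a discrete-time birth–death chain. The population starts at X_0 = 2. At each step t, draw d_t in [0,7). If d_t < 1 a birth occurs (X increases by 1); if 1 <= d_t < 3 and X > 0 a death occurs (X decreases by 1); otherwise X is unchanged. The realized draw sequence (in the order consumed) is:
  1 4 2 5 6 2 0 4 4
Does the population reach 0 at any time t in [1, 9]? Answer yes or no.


t=0: X=2, d=1 → death, X_1=1
t=1: X=1, d=4 → hold, X_2=1
t=2: X=1, d=2 → death, X_3=0
t=3: X=0, d=5 → hold, X_4=0
t=4: X=0, d=6 → hold, X_5=0
t=5: X=0, d=2 → hold, X_6=0
t=6: X=0, d=0 → birth, X_7=1
t=7: X=1, d=4 → hold, X_8=1
t=8: X=1, d=4 → hold, X_9=1

yes


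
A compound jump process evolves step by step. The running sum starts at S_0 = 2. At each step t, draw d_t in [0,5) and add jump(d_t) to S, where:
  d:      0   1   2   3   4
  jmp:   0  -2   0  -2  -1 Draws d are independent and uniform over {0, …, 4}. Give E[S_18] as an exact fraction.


Outcome values over d=0..4: [0, -2, 0, -2, -1]
Σy = -5, Σy² = 9, M = 5
μ = -5/5 = -1,  σ² = 9/5 − (-1)² = 4/5
E[S_18] = 2 + 18·(-1) = -16

-16


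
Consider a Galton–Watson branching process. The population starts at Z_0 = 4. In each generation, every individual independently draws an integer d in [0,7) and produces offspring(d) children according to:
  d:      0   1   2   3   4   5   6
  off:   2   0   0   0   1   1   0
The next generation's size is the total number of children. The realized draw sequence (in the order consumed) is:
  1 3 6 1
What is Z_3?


gen 0: Z_0=4, draws=[1, 3, 6, 1], offspring=[0, 0, 0, 0], Z_1=0
gen 1: Z_1=0, draws=[], offspring=[], Z_2=0
gen 2: Z_2=0, draws=[], offspring=[], Z_3=0

0


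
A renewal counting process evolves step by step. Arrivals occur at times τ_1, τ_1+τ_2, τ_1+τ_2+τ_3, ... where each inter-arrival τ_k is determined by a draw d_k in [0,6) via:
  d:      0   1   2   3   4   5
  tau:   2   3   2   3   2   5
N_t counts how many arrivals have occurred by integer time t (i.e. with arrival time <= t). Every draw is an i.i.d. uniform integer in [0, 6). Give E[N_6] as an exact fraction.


Inter-arrival values over d=0..5: [2, 3, 2, 3, 2, 5]
Each d has probability 1/6, so the pmf of τ is: f(2) = 1/2, f(3) = 1/3, f(5) = 1/6
Renewal equation for m(n) = E[N_n]: condition on τ_1 = k (if k <= n, one arrival plus a fresh copy on the remaining n−k steps): m(n) = F(n) + Σ_{k<=n} f(k)·m(n−k), where F(n) = P(τ <= n) and m(0) = 0
m(1) = F(1) = 0
m(2) = F(2) = 1/2
m(3) = F(3) = 5/6
m(4) = F(4) + f(2)·m(2) = 5/6 + 1/2·1/2 = 13/12
m(5) = F(5) + f(2)·m(3) + f(3)·m(2) = 1 + 1/2·5/6 + 1/3·1/2 = 19/12
m(6) = F(6) + f(2)·m(4) + f(3)·m(3) = 1 + 1/2·13/12 + 1/3·5/6 = 131/72
E[N_6] = m(6) = 131/72

131/72


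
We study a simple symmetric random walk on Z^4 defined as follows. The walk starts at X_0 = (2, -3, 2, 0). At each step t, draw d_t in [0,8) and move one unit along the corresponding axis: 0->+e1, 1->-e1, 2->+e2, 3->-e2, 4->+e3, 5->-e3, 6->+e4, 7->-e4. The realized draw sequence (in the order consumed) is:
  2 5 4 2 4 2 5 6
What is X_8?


t=0: X=(2, -3, 2, 0), d=2 → +e2, X_1=(2, -2, 2, 0)
t=1: X=(2, -2, 2, 0), d=5 → -e3, X_2=(2, -2, 1, 0)
t=2: X=(2, -2, 1, 0), d=4 → +e3, X_3=(2, -2, 2, 0)
t=3: X=(2, -2, 2, 0), d=2 → +e2, X_4=(2, -1, 2, 0)
t=4: X=(2, -1, 2, 0), d=4 → +e3, X_5=(2, -1, 3, 0)
t=5: X=(2, -1, 3, 0), d=2 → +e2, X_6=(2, 0, 3, 0)
t=6: X=(2, 0, 3, 0), d=5 → -e3, X_7=(2, 0, 2, 0)
t=7: X=(2, 0, 2, 0), d=6 → +e4, X_8=(2, 0, 2, 1)

(2, 0, 2, 1)


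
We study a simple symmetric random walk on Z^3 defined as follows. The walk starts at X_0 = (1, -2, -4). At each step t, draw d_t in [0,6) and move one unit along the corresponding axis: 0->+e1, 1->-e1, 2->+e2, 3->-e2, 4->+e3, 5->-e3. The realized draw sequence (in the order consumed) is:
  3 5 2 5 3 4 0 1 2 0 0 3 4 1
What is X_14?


t=0: X=(1, -2, -4), d=3 → -e2, X_1=(1, -3, -4)
t=1: X=(1, -3, -4), d=5 → -e3, X_2=(1, -3, -5)
t=2: X=(1, -3, -5), d=2 → +e2, X_3=(1, -2, -5)
t=3: X=(1, -2, -5), d=5 → -e3, X_4=(1, -2, -6)
t=4: X=(1, -2, -6), d=3 → -e2, X_5=(1, -3, -6)
t=5: X=(1, -3, -6), d=4 → +e3, X_6=(1, -3, -5)
t=6: X=(1, -3, -5), d=0 → +e1, X_7=(2, -3, -5)
t=7: X=(2, -3, -5), d=1 → -e1, X_8=(1, -3, -5)
t=8: X=(1, -3, -5), d=2 → +e2, X_9=(1, -2, -5)
t=9: X=(1, -2, -5), d=0 → +e1, X_10=(2, -2, -5)
t=10: X=(2, -2, -5), d=0 → +e1, X_11=(3, -2, -5)
t=11: X=(3, -2, -5), d=3 → -e2, X_12=(3, -3, -5)
t=12: X=(3, -3, -5), d=4 → +e3, X_13=(3, -3, -4)
t=13: X=(3, -3, -4), d=1 → -e1, X_14=(2, -3, -4)

(2, -3, -4)


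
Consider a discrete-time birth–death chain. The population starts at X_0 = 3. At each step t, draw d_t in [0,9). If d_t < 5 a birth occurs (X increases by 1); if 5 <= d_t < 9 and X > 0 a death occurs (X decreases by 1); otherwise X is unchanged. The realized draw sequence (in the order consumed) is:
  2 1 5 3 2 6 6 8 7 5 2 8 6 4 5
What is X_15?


0

t=0: X=3, d=2 → birth, X_1=4
t=1: X=4, d=1 → birth, X_2=5
t=2: X=5, d=5 → death, X_3=4
t=3: X=4, d=3 → birth, X_4=5
t=4: X=5, d=2 → birth, X_5=6
t=5: X=6, d=6 → death, X_6=5
t=6: X=5, d=6 → death, X_7=4
t=7: X=4, d=8 → death, X_8=3
t=8: X=3, d=7 → death, X_9=2
t=9: X=2, d=5 → death, X_10=1
t=10: X=1, d=2 → birth, X_11=2
t=11: X=2, d=8 → death, X_12=1
t=12: X=1, d=6 → death, X_13=0
t=13: X=0, d=4 → birth, X_14=1
t=14: X=1, d=5 → death, X_15=0


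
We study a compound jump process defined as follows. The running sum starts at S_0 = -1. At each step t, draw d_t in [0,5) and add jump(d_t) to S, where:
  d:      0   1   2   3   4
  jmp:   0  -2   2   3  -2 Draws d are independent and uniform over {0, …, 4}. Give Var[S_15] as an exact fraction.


312/5

Outcome values over d=0..4: [0, -2, 2, 3, -2]
Σy = 1, Σy² = 21, M = 5
μ = 1/5 = 1/5,  σ² = 21/5 − (1/5)² = 104/25
Independent increments: Var[S_15] = 15·σ² = 15·(104/25) = 312/5


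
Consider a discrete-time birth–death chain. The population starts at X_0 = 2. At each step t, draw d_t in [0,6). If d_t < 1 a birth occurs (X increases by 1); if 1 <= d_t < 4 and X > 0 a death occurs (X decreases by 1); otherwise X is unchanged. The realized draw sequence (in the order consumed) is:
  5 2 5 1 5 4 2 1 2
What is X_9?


t=0: X=2, d=5 → hold, X_1=2
t=1: X=2, d=2 → death, X_2=1
t=2: X=1, d=5 → hold, X_3=1
t=3: X=1, d=1 → death, X_4=0
t=4: X=0, d=5 → hold, X_5=0
t=5: X=0, d=4 → hold, X_6=0
t=6: X=0, d=2 → hold, X_7=0
t=7: X=0, d=1 → hold, X_8=0
t=8: X=0, d=2 → hold, X_9=0

0


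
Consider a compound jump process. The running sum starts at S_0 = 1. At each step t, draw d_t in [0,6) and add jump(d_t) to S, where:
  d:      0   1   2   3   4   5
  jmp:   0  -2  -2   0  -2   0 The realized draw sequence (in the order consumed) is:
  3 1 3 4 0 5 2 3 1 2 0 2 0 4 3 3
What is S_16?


t=0: S=1, d=3, jump=0, S_1=1
t=1: S=1, d=1, jump=-2, S_2=-1
t=2: S=-1, d=3, jump=0, S_3=-1
t=3: S=-1, d=4, jump=-2, S_4=-3
t=4: S=-3, d=0, jump=0, S_5=-3
t=5: S=-3, d=5, jump=0, S_6=-3
t=6: S=-3, d=2, jump=-2, S_7=-5
t=7: S=-5, d=3, jump=0, S_8=-5
t=8: S=-5, d=1, jump=-2, S_9=-7
t=9: S=-7, d=2, jump=-2, S_10=-9
t=10: S=-9, d=0, jump=0, S_11=-9
t=11: S=-9, d=2, jump=-2, S_12=-11
t=12: S=-11, d=0, jump=0, S_13=-11
t=13: S=-11, d=4, jump=-2, S_14=-13
t=14: S=-13, d=3, jump=0, S_15=-13
t=15: S=-13, d=3, jump=0, S_16=-13

-13


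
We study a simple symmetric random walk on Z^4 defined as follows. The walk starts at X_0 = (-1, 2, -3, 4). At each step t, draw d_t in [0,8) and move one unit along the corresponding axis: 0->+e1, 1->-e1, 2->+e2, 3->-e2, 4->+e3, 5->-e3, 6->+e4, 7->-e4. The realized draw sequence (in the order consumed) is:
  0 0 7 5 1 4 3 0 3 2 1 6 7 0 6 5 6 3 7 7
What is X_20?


(1, 0, -4, 3)

t=0: X=(-1, 2, -3, 4), d=0 → +e1, X_1=(0, 2, -3, 4)
t=1: X=(0, 2, -3, 4), d=0 → +e1, X_2=(1, 2, -3, 4)
t=2: X=(1, 2, -3, 4), d=7 → -e4, X_3=(1, 2, -3, 3)
t=3: X=(1, 2, -3, 3), d=5 → -e3, X_4=(1, 2, -4, 3)
t=4: X=(1, 2, -4, 3), d=1 → -e1, X_5=(0, 2, -4, 3)
t=5: X=(0, 2, -4, 3), d=4 → +e3, X_6=(0, 2, -3, 3)
t=6: X=(0, 2, -3, 3), d=3 → -e2, X_7=(0, 1, -3, 3)
t=7: X=(0, 1, -3, 3), d=0 → +e1, X_8=(1, 1, -3, 3)
t=8: X=(1, 1, -3, 3), d=3 → -e2, X_9=(1, 0, -3, 3)
t=9: X=(1, 0, -3, 3), d=2 → +e2, X_10=(1, 1, -3, 3)
t=10: X=(1, 1, -3, 3), d=1 → -e1, X_11=(0, 1, -3, 3)
t=11: X=(0, 1, -3, 3), d=6 → +e4, X_12=(0, 1, -3, 4)
t=12: X=(0, 1, -3, 4), d=7 → -e4, X_13=(0, 1, -3, 3)
t=13: X=(0, 1, -3, 3), d=0 → +e1, X_14=(1, 1, -3, 3)
t=14: X=(1, 1, -3, 3), d=6 → +e4, X_15=(1, 1, -3, 4)
t=15: X=(1, 1, -3, 4), d=5 → -e3, X_16=(1, 1, -4, 4)
t=16: X=(1, 1, -4, 4), d=6 → +e4, X_17=(1, 1, -4, 5)
t=17: X=(1, 1, -4, 5), d=3 → -e2, X_18=(1, 0, -4, 5)
t=18: X=(1, 0, -4, 5), d=7 → -e4, X_19=(1, 0, -4, 4)
t=19: X=(1, 0, -4, 4), d=7 → -e4, X_20=(1, 0, -4, 3)


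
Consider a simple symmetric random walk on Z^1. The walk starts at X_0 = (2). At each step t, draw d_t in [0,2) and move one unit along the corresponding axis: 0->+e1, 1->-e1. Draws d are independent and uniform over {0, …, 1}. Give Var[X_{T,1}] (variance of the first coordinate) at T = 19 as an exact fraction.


19

Outcome values over d=0..1: [1, -1]
Σy = 0, Σy² = 2, M = 2
μ = 0/2 = 0,  σ² = 2/2 − (0)² = 1
Independent increments: Var[X_19] = 19·σ² = 19·(1) = 19


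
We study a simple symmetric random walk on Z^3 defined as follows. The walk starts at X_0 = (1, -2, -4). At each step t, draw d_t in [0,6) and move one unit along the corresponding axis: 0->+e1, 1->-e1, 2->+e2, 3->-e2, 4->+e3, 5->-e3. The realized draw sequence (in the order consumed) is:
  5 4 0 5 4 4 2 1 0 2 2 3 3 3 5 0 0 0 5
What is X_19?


t=0: X=(1, -2, -4), d=5 → -e3, X_1=(1, -2, -5)
t=1: X=(1, -2, -5), d=4 → +e3, X_2=(1, -2, -4)
t=2: X=(1, -2, -4), d=0 → +e1, X_3=(2, -2, -4)
t=3: X=(2, -2, -4), d=5 → -e3, X_4=(2, -2, -5)
t=4: X=(2, -2, -5), d=4 → +e3, X_5=(2, -2, -4)
t=5: X=(2, -2, -4), d=4 → +e3, X_6=(2, -2, -3)
t=6: X=(2, -2, -3), d=2 → +e2, X_7=(2, -1, -3)
t=7: X=(2, -1, -3), d=1 → -e1, X_8=(1, -1, -3)
t=8: X=(1, -1, -3), d=0 → +e1, X_9=(2, -1, -3)
t=9: X=(2, -1, -3), d=2 → +e2, X_10=(2, 0, -3)
t=10: X=(2, 0, -3), d=2 → +e2, X_11=(2, 1, -3)
t=11: X=(2, 1, -3), d=3 → -e2, X_12=(2, 0, -3)
t=12: X=(2, 0, -3), d=3 → -e2, X_13=(2, -1, -3)
t=13: X=(2, -1, -3), d=3 → -e2, X_14=(2, -2, -3)
t=14: X=(2, -2, -3), d=5 → -e3, X_15=(2, -2, -4)
t=15: X=(2, -2, -4), d=0 → +e1, X_16=(3, -2, -4)
t=16: X=(3, -2, -4), d=0 → +e1, X_17=(4, -2, -4)
t=17: X=(4, -2, -4), d=0 → +e1, X_18=(5, -2, -4)
t=18: X=(5, -2, -4), d=5 → -e3, X_19=(5, -2, -5)

(5, -2, -5)


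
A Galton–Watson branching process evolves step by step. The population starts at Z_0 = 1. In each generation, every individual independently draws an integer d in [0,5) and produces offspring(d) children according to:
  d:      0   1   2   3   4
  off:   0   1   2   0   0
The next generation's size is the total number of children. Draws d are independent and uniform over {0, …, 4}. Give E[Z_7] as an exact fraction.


2187/78125

Outcome values over d=0..4: [0, 1, 2, 0, 0]
Σy = 3, Σy² = 5, M = 5
μ = 3/5 = 3/5,  σ² = 5/5 − (3/5)² = 16/25
E[Z_0] = 1
E[Z_1] = 3/5·E[Z_0] = 3/5
E[Z_2] = 3/5·E[Z_1] = 9/25
E[Z_3] = 3/5·E[Z_2] = 27/125
E[Z_4] = 3/5·E[Z_3] = 81/625
E[Z_5] = 3/5·E[Z_4] = 243/3125
E[Z_6] = 3/5·E[Z_5] = 729/15625
E[Z_7] = 3/5·E[Z_6] = 2187/78125


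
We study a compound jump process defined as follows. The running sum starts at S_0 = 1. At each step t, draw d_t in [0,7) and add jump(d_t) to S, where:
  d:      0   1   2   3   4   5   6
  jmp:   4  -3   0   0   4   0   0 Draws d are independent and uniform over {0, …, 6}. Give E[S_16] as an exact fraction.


87/7

Outcome values over d=0..6: [4, -3, 0, 0, 4, 0, 0]
Σy = 5, Σy² = 41, M = 7
μ = 5/7 = 5/7,  σ² = 41/7 − (5/7)² = 262/49
E[S_16] = 1 + 16·(5/7) = 87/7


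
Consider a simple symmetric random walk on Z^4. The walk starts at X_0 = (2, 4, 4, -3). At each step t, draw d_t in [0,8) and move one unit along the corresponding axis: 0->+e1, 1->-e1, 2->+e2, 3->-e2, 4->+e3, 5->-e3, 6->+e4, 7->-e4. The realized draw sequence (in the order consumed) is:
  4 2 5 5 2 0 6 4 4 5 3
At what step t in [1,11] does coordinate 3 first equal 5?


t=0: X=(2, 4, 4, -3), d=4 → +e3, X_1=(2, 4, 5, -3)
t=1: X=(2, 4, 5, -3), d=2 → +e2, X_2=(2, 5, 5, -3)
t=2: X=(2, 5, 5, -3), d=5 → -e3, X_3=(2, 5, 4, -3)
t=3: X=(2, 5, 4, -3), d=5 → -e3, X_4=(2, 5, 3, -3)
t=4: X=(2, 5, 3, -3), d=2 → +e2, X_5=(2, 6, 3, -3)
t=5: X=(2, 6, 3, -3), d=0 → +e1, X_6=(3, 6, 3, -3)
t=6: X=(3, 6, 3, -3), d=6 → +e4, X_7=(3, 6, 3, -2)
t=7: X=(3, 6, 3, -2), d=4 → +e3, X_8=(3, 6, 4, -2)
t=8: X=(3, 6, 4, -2), d=4 → +e3, X_9=(3, 6, 5, -2)
t=9: X=(3, 6, 5, -2), d=5 → -e3, X_10=(3, 6, 4, -2)
t=10: X=(3, 6, 4, -2), d=3 → -e2, X_11=(3, 5, 4, -2)

1


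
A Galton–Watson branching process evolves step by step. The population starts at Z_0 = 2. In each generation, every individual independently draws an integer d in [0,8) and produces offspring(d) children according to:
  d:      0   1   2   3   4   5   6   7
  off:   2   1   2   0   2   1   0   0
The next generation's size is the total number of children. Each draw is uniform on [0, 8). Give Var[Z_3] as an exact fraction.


9/2

Outcome values over d=0..7: [2, 1, 2, 0, 2, 1, 0, 0]
Σy = 8, Σy² = 14, M = 8
μ = 8/8 = 1,  σ² = 14/8 − (1)² = 3/4
V_0 = 0, E_0 = 2
V_1 = 3/4·E_0 + (1)²·V_0 = 3/2;  E_1 = 2
V_2 = 3/4·E_1 + (1)²·V_1 = 3;  E_2 = 2
V_3 = 3/4·E_2 + (1)²·V_2 = 9/2;  E_3 = 2


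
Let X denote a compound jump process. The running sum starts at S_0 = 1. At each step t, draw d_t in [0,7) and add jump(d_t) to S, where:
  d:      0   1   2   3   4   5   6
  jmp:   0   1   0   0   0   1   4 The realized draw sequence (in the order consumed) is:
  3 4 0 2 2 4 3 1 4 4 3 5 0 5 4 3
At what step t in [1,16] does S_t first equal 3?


t=0: S=1, d=3, jump=0, S_1=1
t=1: S=1, d=4, jump=0, S_2=1
t=2: S=1, d=0, jump=0, S_3=1
t=3: S=1, d=2, jump=0, S_4=1
t=4: S=1, d=2, jump=0, S_5=1
t=5: S=1, d=4, jump=0, S_6=1
t=6: S=1, d=3, jump=0, S_7=1
t=7: S=1, d=1, jump=1, S_8=2
t=8: S=2, d=4, jump=0, S_9=2
t=9: S=2, d=4, jump=0, S_10=2
t=10: S=2, d=3, jump=0, S_11=2
t=11: S=2, d=5, jump=1, S_12=3
t=12: S=3, d=0, jump=0, S_13=3
t=13: S=3, d=5, jump=1, S_14=4
t=14: S=4, d=4, jump=0, S_15=4
t=15: S=4, d=3, jump=0, S_16=4

12


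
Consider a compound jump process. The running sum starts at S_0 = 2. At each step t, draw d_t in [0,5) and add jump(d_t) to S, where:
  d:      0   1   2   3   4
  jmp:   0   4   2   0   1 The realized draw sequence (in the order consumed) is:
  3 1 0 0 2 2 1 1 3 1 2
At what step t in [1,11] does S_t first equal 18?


t=0: S=2, d=3, jump=0, S_1=2
t=1: S=2, d=1, jump=4, S_2=6
t=2: S=6, d=0, jump=0, S_3=6
t=3: S=6, d=0, jump=0, S_4=6
t=4: S=6, d=2, jump=2, S_5=8
t=5: S=8, d=2, jump=2, S_6=10
t=6: S=10, d=1, jump=4, S_7=14
t=7: S=14, d=1, jump=4, S_8=18
t=8: S=18, d=3, jump=0, S_9=18
t=9: S=18, d=1, jump=4, S_10=22
t=10: S=22, d=2, jump=2, S_11=24

8


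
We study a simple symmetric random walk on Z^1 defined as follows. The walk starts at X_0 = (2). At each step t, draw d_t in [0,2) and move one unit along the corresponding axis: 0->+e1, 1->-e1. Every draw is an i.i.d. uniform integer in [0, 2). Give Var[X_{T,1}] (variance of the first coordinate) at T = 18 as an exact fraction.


18

Outcome values over d=0..1: [1, -1]
Σy = 0, Σy² = 2, M = 2
μ = 0/2 = 0,  σ² = 2/2 − (0)² = 1
Independent increments: Var[X_18] = 18·σ² = 18·(1) = 18
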